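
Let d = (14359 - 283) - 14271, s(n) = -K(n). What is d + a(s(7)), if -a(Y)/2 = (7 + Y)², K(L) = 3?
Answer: -227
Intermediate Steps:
s(n) = -3 (s(n) = -1*3 = -3)
d = -195 (d = 14076 - 14271 = -195)
a(Y) = -2*(7 + Y)²
d + a(s(7)) = -195 - 2*(7 - 3)² = -195 - 2*4² = -195 - 2*16 = -195 - 32 = -227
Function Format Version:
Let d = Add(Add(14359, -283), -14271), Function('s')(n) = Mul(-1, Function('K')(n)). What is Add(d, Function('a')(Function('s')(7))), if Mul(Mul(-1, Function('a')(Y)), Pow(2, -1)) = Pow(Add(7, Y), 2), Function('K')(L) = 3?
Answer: -227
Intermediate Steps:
Function('s')(n) = -3 (Function('s')(n) = Mul(-1, 3) = -3)
d = -195 (d = Add(14076, -14271) = -195)
Function('a')(Y) = Mul(-2, Pow(Add(7, Y), 2))
Add(d, Function('a')(Function('s')(7))) = Add(-195, Mul(-2, Pow(Add(7, -3), 2))) = Add(-195, Mul(-2, Pow(4, 2))) = Add(-195, Mul(-2, 16)) = Add(-195, -32) = -227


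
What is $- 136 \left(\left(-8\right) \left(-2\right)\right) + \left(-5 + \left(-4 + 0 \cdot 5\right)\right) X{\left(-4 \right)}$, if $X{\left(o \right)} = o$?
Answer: $-2140$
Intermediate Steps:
$- 136 \left(\left(-8\right) \left(-2\right)\right) + \left(-5 + \left(-4 + 0 \cdot 5\right)\right) X{\left(-4 \right)} = - 136 \left(\left(-8\right) \left(-2\right)\right) + \left(-5 + \left(-4 + 0 \cdot 5\right)\right) \left(-4\right) = \left(-136\right) 16 + \left(-5 + \left(-4 + 0\right)\right) \left(-4\right) = -2176 + \left(-5 - 4\right) \left(-4\right) = -2176 - -36 = -2176 + 36 = -2140$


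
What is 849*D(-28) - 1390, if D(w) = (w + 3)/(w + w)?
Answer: -56615/56 ≈ -1011.0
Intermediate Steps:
D(w) = (3 + w)/(2*w) (D(w) = (3 + w)/((2*w)) = (3 + w)*(1/(2*w)) = (3 + w)/(2*w))
849*D(-28) - 1390 = 849*((1/2)*(3 - 28)/(-28)) - 1390 = 849*((1/2)*(-1/28)*(-25)) - 1390 = 849*(25/56) - 1390 = 21225/56 - 1390 = -56615/56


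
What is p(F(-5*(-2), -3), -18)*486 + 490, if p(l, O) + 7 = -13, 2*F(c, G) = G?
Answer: -9230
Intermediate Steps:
F(c, G) = G/2
p(l, O) = -20 (p(l, O) = -7 - 13 = -20)
p(F(-5*(-2), -3), -18)*486 + 490 = -20*486 + 490 = -9720 + 490 = -9230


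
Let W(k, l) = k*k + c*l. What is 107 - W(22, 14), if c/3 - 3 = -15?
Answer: 127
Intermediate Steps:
c = -36 (c = 9 + 3*(-15) = 9 - 45 = -36)
W(k, l) = k² - 36*l (W(k, l) = k*k - 36*l = k² - 36*l)
107 - W(22, 14) = 107 - (22² - 36*14) = 107 - (484 - 504) = 107 - 1*(-20) = 107 + 20 = 127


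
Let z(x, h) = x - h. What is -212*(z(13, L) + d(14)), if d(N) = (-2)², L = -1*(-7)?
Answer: -2120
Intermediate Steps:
L = 7
d(N) = 4
-212*(z(13, L) + d(14)) = -212*((13 - 1*7) + 4) = -212*((13 - 7) + 4) = -212*(6 + 4) = -212*10 = -2120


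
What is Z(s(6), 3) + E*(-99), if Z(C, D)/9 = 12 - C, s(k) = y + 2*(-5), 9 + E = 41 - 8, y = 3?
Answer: -2205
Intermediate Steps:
E = 24 (E = -9 + (41 - 8) = -9 + 33 = 24)
s(k) = -7 (s(k) = 3 + 2*(-5) = 3 - 10 = -7)
Z(C, D) = 108 - 9*C (Z(C, D) = 9*(12 - C) = 108 - 9*C)
Z(s(6), 3) + E*(-99) = (108 - 9*(-7)) + 24*(-99) = (108 + 63) - 2376 = 171 - 2376 = -2205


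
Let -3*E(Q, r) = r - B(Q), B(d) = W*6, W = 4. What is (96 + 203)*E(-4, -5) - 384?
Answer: 7519/3 ≈ 2506.3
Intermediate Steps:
B(d) = 24 (B(d) = 4*6 = 24)
E(Q, r) = 8 - r/3 (E(Q, r) = -(r - 1*24)/3 = -(r - 24)/3 = -(-24 + r)/3 = 8 - r/3)
(96 + 203)*E(-4, -5) - 384 = (96 + 203)*(8 - ⅓*(-5)) - 384 = 299*(8 + 5/3) - 384 = 299*(29/3) - 384 = 8671/3 - 384 = 7519/3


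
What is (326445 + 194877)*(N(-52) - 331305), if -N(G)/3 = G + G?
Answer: -172553932746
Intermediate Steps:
N(G) = -6*G (N(G) = -3*(G + G) = -6*G)
(326445 + 194877)*(N(-52) - 331305) = (326445 + 194877)*(-6*(-52) - 331305) = 521322*(312 - 331305) = 521322*(-330993) = -172553932746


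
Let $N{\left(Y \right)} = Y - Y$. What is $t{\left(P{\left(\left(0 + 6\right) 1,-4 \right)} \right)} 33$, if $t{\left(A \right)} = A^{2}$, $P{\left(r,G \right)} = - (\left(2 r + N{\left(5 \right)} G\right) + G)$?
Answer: $2112$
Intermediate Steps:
$N{\left(Y \right)} = 0$
$P{\left(r,G \right)} = - G - 2 r$ ($P{\left(r,G \right)} = - (\left(2 r + 0 G\right) + G) = - (\left(2 r + 0\right) + G) = - (2 r + G) = - (G + 2 r) = - G - 2 r$)
$t{\left(P{\left(\left(0 + 6\right) 1,-4 \right)} \right)} 33 = \left(\left(-1\right) \left(-4\right) - 2 \left(0 + 6\right) 1\right)^{2} \cdot 33 = \left(4 - 2 \cdot 6 \cdot 1\right)^{2} \cdot 33 = \left(4 - 12\right)^{2} \cdot 33 = \left(-8\right)^{2} \cdot 33 = 64 \cdot 33 = 2112$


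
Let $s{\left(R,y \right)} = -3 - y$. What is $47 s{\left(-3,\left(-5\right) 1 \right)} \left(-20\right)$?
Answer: $-1880$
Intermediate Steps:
$47 s{\left(-3,\left(-5\right) 1 \right)} \left(-20\right) = 47 \left(-3 - \left(-5\right) 1\right) \left(-20\right) = 47 \left(-3 - -5\right) \left(-20\right) = 47 \left(-3 + 5\right) \left(-20\right) = 47 \cdot 2 \left(-20\right) = 94 \left(-20\right) = -1880$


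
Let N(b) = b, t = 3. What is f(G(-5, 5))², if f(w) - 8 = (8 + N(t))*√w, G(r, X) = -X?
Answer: -541 + 176*I*√5 ≈ -541.0 + 393.55*I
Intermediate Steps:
f(w) = 8 + 11*√w (f(w) = 8 + (8 + 3)*√w = 8 + 11*√w)
f(G(-5, 5))² = (8 + 11*√(-1*5))² = (8 + 11*√(-5))² = (8 + 11*(I*√5))² = (8 + 11*I*√5)²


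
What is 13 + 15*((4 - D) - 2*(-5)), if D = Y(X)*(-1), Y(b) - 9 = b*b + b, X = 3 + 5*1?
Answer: 1438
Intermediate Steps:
X = 8 (X = 3 + 5 = 8)
Y(b) = 9 + b + b² (Y(b) = 9 + (b*b + b) = 9 + (b² + b) = 9 + (b + b²) = 9 + b + b²)
D = -81 (D = (9 + 8 + 8²)*(-1) = (9 + 8 + 64)*(-1) = 81*(-1) = -81)
13 + 15*((4 - D) - 2*(-5)) = 13 + 15*((4 - 1*(-81)) - 2*(-5)) = 13 + 15*((4 + 81) + 10) = 13 + 15*(85 + 10) = 13 + 15*95 = 13 + 1425 = 1438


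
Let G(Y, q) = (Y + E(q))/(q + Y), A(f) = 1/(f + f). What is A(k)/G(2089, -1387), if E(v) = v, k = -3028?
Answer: -1/6056 ≈ -0.00016513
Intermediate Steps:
A(f) = 1/(2*f)
G(Y, q) = 1 (G(Y, q) = (Y + q)/(q + Y) = (Y + q)/(Y + q) = 1)
A(k)/G(2089, -1387) = ((½)/(-3028))/1 = ((½)*(-1/3028))*1 = -1/6056*1 = -1/6056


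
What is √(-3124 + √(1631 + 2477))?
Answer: √(-3124 + 2*√1027) ≈ 55.316*I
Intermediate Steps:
√(-3124 + √(1631 + 2477)) = √(-3124 + √4108) = √(-3124 + 2*√1027)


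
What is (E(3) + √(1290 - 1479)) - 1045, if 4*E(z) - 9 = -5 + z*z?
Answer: -4167/4 + 3*I*√21 ≈ -1041.8 + 13.748*I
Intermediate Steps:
E(z) = 1 + z²/4 (E(z) = 9/4 + (-5 + z*z)/4 = 9/4 + (-5 + z²)/4 = 9/4 + (-5/4 + z²/4) = 1 + z²/4)
(E(3) + √(1290 - 1479)) - 1045 = ((1 + (¼)*3²) + √(1290 - 1479)) - 1045 = ((1 + (¼)*9) + √(-189)) - 1045 = ((1 + 9/4) + 3*I*√21) - 1045 = (13/4 + 3*I*√21) - 1045 = -4167/4 + 3*I*√21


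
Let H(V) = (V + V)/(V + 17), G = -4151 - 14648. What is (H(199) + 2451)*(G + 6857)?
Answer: -1581759697/54 ≈ -2.9292e+7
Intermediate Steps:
G = -18799
H(V) = 2*V/(17 + V) (H(V) = (2*V)/(17 + V) = 2*V/(17 + V))
(H(199) + 2451)*(G + 6857) = (2*199/(17 + 199) + 2451)*(-18799 + 6857) = (2*199/216 + 2451)*(-11942) = (2*199*(1/216) + 2451)*(-11942) = (199/108 + 2451)*(-11942) = (264907/108)*(-11942) = -1581759697/54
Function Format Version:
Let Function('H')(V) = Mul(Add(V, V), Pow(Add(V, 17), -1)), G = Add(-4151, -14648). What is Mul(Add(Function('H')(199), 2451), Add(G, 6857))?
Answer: Rational(-1581759697, 54) ≈ -2.9292e+7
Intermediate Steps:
G = -18799
Function('H')(V) = Mul(2, V, Pow(Add(17, V), -1)) (Function('H')(V) = Mul(Mul(2, V), Pow(Add(17, V), -1)) = Mul(2, V, Pow(Add(17, V), -1)))
Mul(Add(Function('H')(199), 2451), Add(G, 6857)) = Mul(Add(Mul(2, 199, Pow(Add(17, 199), -1)), 2451), Add(-18799, 6857)) = Mul(Add(Mul(2, 199, Pow(216, -1)), 2451), -11942) = Mul(Add(Mul(2, 199, Rational(1, 216)), 2451), -11942) = Mul(Add(Rational(199, 108), 2451), -11942) = Mul(Rational(264907, 108), -11942) = Rational(-1581759697, 54)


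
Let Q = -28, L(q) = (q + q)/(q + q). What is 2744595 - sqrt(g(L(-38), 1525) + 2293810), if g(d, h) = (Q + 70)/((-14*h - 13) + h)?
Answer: 2744595 - sqrt(4605715862839)/1417 ≈ 2.7431e+6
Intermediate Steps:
L(q) = 1 (L(q) = (2*q)/((2*q)) = (2*q)*(1/(2*q)) = 1)
g(d, h) = 42/(-13 - 13*h) (g(d, h) = (-28 + 70)/((-14*h - 13) + h) = 42/((-13 - 14*h) + h) = 42/(-13 - 13*h))
2744595 - sqrt(g(L(-38), 1525) + 2293810) = 2744595 - sqrt(-42/(13 + 13*1525) + 2293810) = 2744595 - sqrt(-42/(13 + 19825) + 2293810) = 2744595 - sqrt(-42/19838 + 2293810) = 2744595 - sqrt(-42*1/19838 + 2293810) = 2744595 - sqrt(-3/1417 + 2293810) = 2744595 - sqrt(3250328767/1417) = 2744595 - sqrt(4605715862839)/1417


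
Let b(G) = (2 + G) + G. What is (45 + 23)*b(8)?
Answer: 1224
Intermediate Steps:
b(G) = 2 + 2*G
(45 + 23)*b(8) = (45 + 23)*(2 + 2*8) = 68*(2 + 16) = 68*18 = 1224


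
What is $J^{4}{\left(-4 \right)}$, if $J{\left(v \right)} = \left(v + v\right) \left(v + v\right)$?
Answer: $16777216$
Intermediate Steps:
$J{\left(v \right)} = 4 v^{2}$ ($J{\left(v \right)} = 2 v 2 v = 4 v^{2}$)
$J^{4}{\left(-4 \right)} = \left(4 \left(-4\right)^{2}\right)^{4} = \left(4 \cdot 16\right)^{4} = 64^{4} = 16777216$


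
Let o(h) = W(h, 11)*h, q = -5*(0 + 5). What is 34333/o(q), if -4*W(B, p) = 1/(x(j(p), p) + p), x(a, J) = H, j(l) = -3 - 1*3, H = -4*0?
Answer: 1510652/25 ≈ 60426.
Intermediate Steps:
H = 0
j(l) = -6 (j(l) = -3 - 3 = -6)
q = -25 (q = -5*5 = -25)
x(a, J) = 0
W(B, p) = -1/(4*p) (W(B, p) = -1/(4*(0 + p)) = -1/(4*p))
o(h) = -h/44 (o(h) = (-¼/11)*h = (-¼*1/11)*h = -h/44)
34333/o(q) = 34333/((-1/44*(-25))) = 34333/(25/44) = 34333*(44/25) = 1510652/25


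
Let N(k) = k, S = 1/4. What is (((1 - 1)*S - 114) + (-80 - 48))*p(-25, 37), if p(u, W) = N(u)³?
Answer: 3781250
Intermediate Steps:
S = ¼ ≈ 0.25000
p(u, W) = u³
(((1 - 1)*S - 114) + (-80 - 48))*p(-25, 37) = (((1 - 1)*(¼) - 114) + (-80 - 48))*(-25)³ = ((0*(¼) - 114) - 128)*(-15625) = ((0 - 114) - 128)*(-15625) = (-114 - 128)*(-15625) = -242*(-15625) = 3781250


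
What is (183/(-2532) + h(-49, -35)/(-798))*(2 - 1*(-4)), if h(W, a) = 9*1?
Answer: -28137/56126 ≈ -0.50132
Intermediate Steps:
h(W, a) = 9
(183/(-2532) + h(-49, -35)/(-798))*(2 - 1*(-4)) = (183/(-2532) + 9/(-798))*(2 - 1*(-4)) = (183*(-1/2532) + 9*(-1/798))*(2 + 4) = (-61/844 - 3/266)*6 = -9379/112252*6 = -28137/56126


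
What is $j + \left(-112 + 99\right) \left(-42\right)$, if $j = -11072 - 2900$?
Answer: $-13426$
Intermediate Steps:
$j = -13972$ ($j = -11072 - 2900 = -13972$)
$j + \left(-112 + 99\right) \left(-42\right) = -13972 + \left(-112 + 99\right) \left(-42\right) = -13972 - -546 = -13972 + 546 = -13426$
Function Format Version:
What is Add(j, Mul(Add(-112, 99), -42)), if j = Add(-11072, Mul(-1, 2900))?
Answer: -13426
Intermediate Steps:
j = -13972 (j = Add(-11072, -2900) = -13972)
Add(j, Mul(Add(-112, 99), -42)) = Add(-13972, Mul(Add(-112, 99), -42)) = Add(-13972, Mul(-13, -42)) = Add(-13972, 546) = -13426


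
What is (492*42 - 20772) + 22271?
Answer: 22163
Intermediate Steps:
(492*42 - 20772) + 22271 = (20664 - 20772) + 22271 = -108 + 22271 = 22163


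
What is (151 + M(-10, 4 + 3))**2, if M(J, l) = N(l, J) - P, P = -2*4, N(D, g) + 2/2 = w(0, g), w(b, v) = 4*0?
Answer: 24964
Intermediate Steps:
w(b, v) = 0
N(D, g) = -1 (N(D, g) = -1 + 0 = -1)
P = -8
M(J, l) = 7 (M(J, l) = -1 - 1*(-8) = -1 + 8 = 7)
(151 + M(-10, 4 + 3))**2 = (151 + 7)**2 = 158**2 = 24964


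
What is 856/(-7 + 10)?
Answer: 856/3 ≈ 285.33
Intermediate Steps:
856/(-7 + 10) = 856/3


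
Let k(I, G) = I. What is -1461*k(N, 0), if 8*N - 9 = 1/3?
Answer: -3409/2 ≈ -1704.5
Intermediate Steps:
N = 7/6 (N = 9/8 + (⅛)/3 = 9/8 + (⅛)*(⅓) = 9/8 + 1/24 = 7/6 ≈ 1.1667)
-1461*k(N, 0) = -1461*7/6 = -3409/2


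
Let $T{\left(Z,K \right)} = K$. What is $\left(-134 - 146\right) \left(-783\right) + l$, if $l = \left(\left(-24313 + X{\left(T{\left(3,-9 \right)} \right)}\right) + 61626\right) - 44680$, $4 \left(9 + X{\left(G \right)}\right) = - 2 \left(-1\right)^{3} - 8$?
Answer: $\frac{423725}{2} \approx 2.1186 \cdot 10^{5}$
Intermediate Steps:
$X{\left(G \right)} = - \frac{21}{2}$ ($X{\left(G \right)} = -9 + \frac{- 2 \left(-1\right)^{3} - 8}{4} = -9 + \frac{\left(-2\right) \left(-1\right) - 8}{4} = -9 + \frac{2 - 8}{4} = -9 + \frac{1}{4} \left(-6\right) = -9 - \frac{3}{2} = - \frac{21}{2}$)
$l = - \frac{14755}{2}$ ($l = \left(\left(-24313 - \frac{21}{2}\right) + 61626\right) - 44680 = \left(- \frac{48647}{2} + 61626\right) - 44680 = \frac{74605}{2} - 44680 = - \frac{14755}{2} \approx -7377.5$)
$\left(-134 - 146\right) \left(-783\right) + l = \left(-134 - 146\right) \left(-783\right) - \frac{14755}{2} = \left(-280\right) \left(-783\right) - \frac{14755}{2} = 219240 - \frac{14755}{2} = \frac{423725}{2}$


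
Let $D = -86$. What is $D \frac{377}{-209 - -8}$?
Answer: $\frac{32422}{201} \approx 161.3$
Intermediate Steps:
$D \frac{377}{-209 - -8} = - 86 \frac{377}{-209 - -8} = - 86 \frac{377}{-209 + 8} = - 86 \frac{377}{-201} = - 86 \cdot 377 \left(- \frac{1}{201}\right) = \left(-86\right) \left(- \frac{377}{201}\right) = \frac{32422}{201}$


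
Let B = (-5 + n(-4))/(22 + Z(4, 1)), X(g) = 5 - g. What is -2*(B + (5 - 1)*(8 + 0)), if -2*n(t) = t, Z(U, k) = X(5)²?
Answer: -701/11 ≈ -63.727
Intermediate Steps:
Z(U, k) = 0 (Z(U, k) = (5 - 1*5)² = (5 - 5)² = 0² = 0)
n(t) = -t/2
B = -3/22 (B = (-5 - ½*(-4))/(22 + 0) = (-5 + 2)/22 = -3*1/22 = -3/22 ≈ -0.13636)
-2*(B + (5 - 1)*(8 + 0)) = -2*(-3/22 + (5 - 1)*(8 + 0)) = -2*(-3/22 + 4*8) = -2*(-3/22 + 32) = -2*701/22 = -701/11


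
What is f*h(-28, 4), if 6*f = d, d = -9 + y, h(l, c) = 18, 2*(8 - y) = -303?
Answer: 903/2 ≈ 451.50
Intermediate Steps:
y = 319/2 (y = 8 - 1/2*(-303) = 8 + 303/2 = 319/2 ≈ 159.50)
d = 301/2 (d = -9 + 319/2 = 301/2 ≈ 150.50)
f = 301/12 (f = (1/6)*(301/2) = 301/12 ≈ 25.083)
f*h(-28, 4) = (301/12)*18 = 903/2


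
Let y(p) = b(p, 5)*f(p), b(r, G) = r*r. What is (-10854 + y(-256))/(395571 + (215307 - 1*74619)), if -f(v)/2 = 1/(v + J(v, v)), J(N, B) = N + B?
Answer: -32050/1608777 ≈ -0.019922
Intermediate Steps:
b(r, G) = r²
J(N, B) = B + N
f(v) = -2/(3*v) (f(v) = -2/(v + (v + v)) = -2/(v + 2*v) = -2*1/(3*v) = -2/(3*v))
y(p) = -2*p/3 (y(p) = p²*(-2/(3*p)) = -2*p/3)
(-10854 + y(-256))/(395571 + (215307 - 1*74619)) = (-10854 - ⅔*(-256))/(395571 + (215307 - 1*74619)) = (-10854 + 512/3)/(395571 + (215307 - 74619)) = -32050/(3*(395571 + 140688)) = -32050/3/536259 = -32050/3*1/536259 = -32050/1608777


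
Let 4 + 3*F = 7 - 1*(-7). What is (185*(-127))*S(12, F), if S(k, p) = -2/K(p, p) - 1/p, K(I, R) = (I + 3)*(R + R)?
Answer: 155067/19 ≈ 8161.4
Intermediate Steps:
F = 10/3 (F = -4/3 + (7 - 1*(-7))/3 = -4/3 + (7 + 7)/3 = -4/3 + (⅓)*14 = -4/3 + 14/3 = 10/3 ≈ 3.3333)
K(I, R) = 2*R*(3 + I) (K(I, R) = (3 + I)*(2*R) = 2*R*(3 + I))
S(k, p) = -1/p - 1/(p*(3 + p)) (S(k, p) = -2*1/(2*p*(3 + p)) - 1/p = -1/(p*(3 + p)) - 1/p = -1/p - 1/(p*(3 + p)))
(185*(-127))*S(12, F) = (185*(-127))*((-4 - 1*10/3)/((10/3)*(3 + 10/3))) = -14097*(-4 - 10/3)/(2*19/3) = -14097*3*(-22)/(2*19*3) = -23495*(-33/95) = 155067/19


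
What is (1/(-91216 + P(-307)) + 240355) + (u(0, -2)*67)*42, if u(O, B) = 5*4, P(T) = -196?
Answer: 27115998619/91412 ≈ 2.9664e+5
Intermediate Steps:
u(O, B) = 20
(1/(-91216 + P(-307)) + 240355) + (u(0, -2)*67)*42 = (1/(-91216 - 196) + 240355) + (20*67)*42 = (1/(-91412) + 240355) + 1340*42 = (-1/91412 + 240355) + 56280 = 21971331259/91412 + 56280 = 27115998619/91412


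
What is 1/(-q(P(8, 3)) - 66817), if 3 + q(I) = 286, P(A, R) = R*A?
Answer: -1/67100 ≈ -1.4903e-5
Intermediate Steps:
P(A, R) = A*R
q(I) = 283 (q(I) = -3 + 286 = 283)
1/(-q(P(8, 3)) - 66817) = 1/(-1*283 - 66817) = 1/(-283 - 66817) = 1/(-67100) = -1/67100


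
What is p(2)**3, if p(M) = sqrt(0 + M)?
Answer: 2*sqrt(2) ≈ 2.8284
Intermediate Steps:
p(M) = sqrt(M)
p(2)**3 = (sqrt(2))**3 = 2*sqrt(2)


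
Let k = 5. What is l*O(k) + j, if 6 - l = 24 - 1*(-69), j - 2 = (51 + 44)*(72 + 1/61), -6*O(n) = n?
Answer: 843759/122 ≈ 6916.1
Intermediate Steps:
O(n) = -n/6
j = 417457/61 (j = 2 + (51 + 44)*(72 + 1/61) = 2 + 95*(72 + 1/61) = 2 + 95*(4393/61) = 2 + 417335/61 = 417457/61 ≈ 6843.6)
l = -87 (l = 6 - (24 - 1*(-69)) = 6 - (24 + 69) = 6 - 1*93 = 6 - 93 = -87)
l*O(k) + j = -(-29)*5/2 + 417457/61 = -87*(-5/6) + 417457/61 = 145/2 + 417457/61 = 843759/122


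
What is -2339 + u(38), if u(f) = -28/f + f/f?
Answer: -44436/19 ≈ -2338.7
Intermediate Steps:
u(f) = 1 - 28/f (u(f) = -28/f + 1 = 1 - 28/f)
-2339 + u(38) = -2339 + (-28 + 38)/38 = -2339 + (1/38)*10 = -2339 + 5/19 = -44436/19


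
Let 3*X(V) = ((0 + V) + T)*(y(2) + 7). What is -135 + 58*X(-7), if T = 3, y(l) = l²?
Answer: -2957/3 ≈ -985.67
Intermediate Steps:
X(V) = 11 + 11*V/3 (X(V) = (((0 + V) + 3)*(2² + 7))/3 = ((V + 3)*(4 + 7))/3 = ((3 + V)*11)/3 = (33 + 11*V)/3 = 11 + 11*V/3)
-135 + 58*X(-7) = -135 + 58*(11 + (11/3)*(-7)) = -135 + 58*(11 - 77/3) = -135 + 58*(-44/3) = -135 - 2552/3 = -2957/3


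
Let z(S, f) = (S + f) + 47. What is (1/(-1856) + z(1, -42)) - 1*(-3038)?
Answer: 5649663/1856 ≈ 3044.0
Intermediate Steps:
z(S, f) = 47 + S + f
(1/(-1856) + z(1, -42)) - 1*(-3038) = (1/(-1856) + (47 + 1 - 42)) - 1*(-3038) = (-1/1856 + 6) + 3038 = 11135/1856 + 3038 = 5649663/1856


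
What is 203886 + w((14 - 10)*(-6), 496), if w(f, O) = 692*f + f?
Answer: 187254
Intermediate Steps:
w(f, O) = 693*f
203886 + w((14 - 10)*(-6), 496) = 203886 + 693*((14 - 10)*(-6)) = 203886 + 693*(4*(-6)) = 203886 + 693*(-24) = 203886 - 16632 = 187254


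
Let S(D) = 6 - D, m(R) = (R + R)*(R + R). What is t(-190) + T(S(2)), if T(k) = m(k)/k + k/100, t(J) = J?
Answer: -4349/25 ≈ -173.96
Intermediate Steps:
m(R) = 4*R² (m(R) = (2*R)*(2*R) = 4*R²)
T(k) = 401*k/100 (T(k) = (4*k²)/k + k/100 = 4*k + k*(1/100) = 4*k + k/100 = 401*k/100)
t(-190) + T(S(2)) = -190 + 401*(6 - 1*2)/100 = -190 + 401*(6 - 2)/100 = -190 + (401/100)*4 = -190 + 401/25 = -4349/25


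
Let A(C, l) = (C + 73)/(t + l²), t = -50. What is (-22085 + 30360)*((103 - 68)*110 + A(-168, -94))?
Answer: 279910191375/8786 ≈ 3.1859e+7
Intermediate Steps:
A(C, l) = (73 + C)/(-50 + l²) (A(C, l) = (C + 73)/(-50 + l²) = (73 + C)/(-50 + l²))
(-22085 + 30360)*((103 - 68)*110 + A(-168, -94)) = (-22085 + 30360)*((103 - 68)*110 + (73 - 168)/(-50 + (-94)²)) = 8275*(35*110 - 95/(-50 + 8836)) = 8275*(3850 - 95/8786) = 8275*(33826005/8786) = 279910191375/8786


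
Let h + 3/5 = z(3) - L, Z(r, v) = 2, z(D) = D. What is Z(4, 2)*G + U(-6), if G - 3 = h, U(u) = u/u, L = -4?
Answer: 99/5 ≈ 19.800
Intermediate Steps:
U(u) = 1
h = 32/5 (h = -⅗ + (3 - 1*(-4)) = -⅗ + (3 + 4) = -⅗ + 7 = 32/5 ≈ 6.4000)
G = 47/5 (G = 3 + 32/5 = 47/5 ≈ 9.4000)
Z(4, 2)*G + U(-6) = 2*(47/5) + 1 = 94/5 + 1 = 99/5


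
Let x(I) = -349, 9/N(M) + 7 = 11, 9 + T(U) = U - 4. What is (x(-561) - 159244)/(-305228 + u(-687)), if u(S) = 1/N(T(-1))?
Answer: 1436337/2747048 ≈ 0.52287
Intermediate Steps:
T(U) = -13 + U (T(U) = -9 + (U - 4) = -9 + (-4 + U) = -13 + U)
N(M) = 9/4 (N(M) = 9/(-7 + 11) = 9/4)
u(S) = 4/9 (u(S) = 1/(9/4) = 4/9)
(x(-561) - 159244)/(-305228 + u(-687)) = (-349 - 159244)/(-305228 + 4/9) = -159593/(-2747048/9) = -159593*(-9/2747048) = 1436337/2747048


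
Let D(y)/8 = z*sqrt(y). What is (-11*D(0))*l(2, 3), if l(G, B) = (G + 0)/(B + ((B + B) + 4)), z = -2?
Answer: 0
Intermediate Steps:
l(G, B) = G/(4 + 3*B) (l(G, B) = G/(B + (2*B + 4)) = G/(B + (4 + 2*B)) = G/(4 + 3*B))
D(y) = -16*sqrt(y) (D(y) = 8*(-2*sqrt(y)) = -16*sqrt(y))
(-11*D(0))*l(2, 3) = (-(-176)*sqrt(0))*(2/(4 + 3*3)) = (-(-176)*0)*(2/(4 + 9)) = (-11*0)*(2/13) = 0*(2*(1/13)) = 0*(2/13) = 0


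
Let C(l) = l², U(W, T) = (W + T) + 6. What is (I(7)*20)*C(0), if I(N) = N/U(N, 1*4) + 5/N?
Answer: 0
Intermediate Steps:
U(W, T) = 6 + T + W (U(W, T) = (T + W) + 6 = 6 + T + W)
I(N) = 5/N + N/(10 + N) (I(N) = N/(6 + 1*4 + N) + 5/N = N/(6 + 4 + N) + 5/N = N/(10 + N) + 5/N = 5/N + N/(10 + N))
(I(7)*20)*C(0) = (((50 + 7² + 5*7)/(7*(10 + 7)))*20)*0² = (((⅐)*(50 + 49 + 35)/17)*20)*0 = (((⅐)*(1/17)*134)*20)*0 = ((134/119)*20)*0 = (2680/119)*0 = 0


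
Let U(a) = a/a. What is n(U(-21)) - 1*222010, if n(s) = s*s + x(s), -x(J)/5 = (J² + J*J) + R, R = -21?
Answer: -221914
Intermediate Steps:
x(J) = 105 - 10*J² (x(J) = -5*((J² + J*J) - 21) = -5*((J² + J²) - 21) = -5*(2*J² - 21) = -5*(-21 + 2*J²) = 105 - 10*J²)
U(a) = 1
n(s) = 105 - 9*s² (n(s) = s*s + (105 - 10*s²) = s² + (105 - 10*s²) = 105 - 9*s²)
n(U(-21)) - 1*222010 = (105 - 9*1²) - 1*222010 = (105 - 9*1) - 222010 = (105 - 9) - 222010 = 96 - 222010 = -221914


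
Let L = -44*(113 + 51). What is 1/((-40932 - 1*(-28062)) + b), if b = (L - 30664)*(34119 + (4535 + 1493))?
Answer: -1/1520781230 ≈ -6.5756e-10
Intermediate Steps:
L = -7216 (L = -44*164 = -7216)
b = -1520768360 (b = (-7216 - 30664)*(34119 + (4535 + 1493)) = -37880*(34119 + 6028) = -37880*40147 = -1520768360)
1/((-40932 - 1*(-28062)) + b) = 1/((-40932 - 1*(-28062)) - 1520768360) = 1/((-40932 + 28062) - 1520768360) = 1/(-12870 - 1520768360) = 1/(-1520781230) = -1/1520781230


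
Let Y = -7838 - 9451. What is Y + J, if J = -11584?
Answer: -28873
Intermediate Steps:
Y = -17289
Y + J = -17289 - 11584 = -28873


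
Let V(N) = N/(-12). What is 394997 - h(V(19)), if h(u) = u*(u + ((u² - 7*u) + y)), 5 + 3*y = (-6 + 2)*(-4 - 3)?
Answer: 682608643/1728 ≈ 3.9503e+5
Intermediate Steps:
V(N) = -N/12 (V(N) = N*(-1/12) = -N/12)
y = 23/3 (y = -5/3 + ((-6 + 2)*(-4 - 3))/3 = -5/3 + (-4*(-7))/3 = -5/3 + (⅓)*28 = -5/3 + 28/3 = 23/3 ≈ 7.6667)
h(u) = u*(23/3 + u² - 6*u) (h(u) = u*(u + ((u² - 7*u) + 23/3)) = u*(u + (23/3 + u² - 7*u)) = u*(23/3 + u² - 6*u))
394997 - h(V(19)) = 394997 - (-1/12*19)*(23 - (-3)*19/2 + 3*(-1/12*19)²)/3 = 394997 - (-19)*(23 - 18*(-19/12) + 3*(-19/12)²)/(3*12) = 394997 - (-19)*(23 + 57/2 + 3*(361/144))/(3*12) = 394997 - (-19)*(23 + 57/2 + 361/48)/(3*12) = 394997 - (-19)*2833/(3*12*48) = 394997 - 1*(-53827/1728) = 394997 + 53827/1728 = 682608643/1728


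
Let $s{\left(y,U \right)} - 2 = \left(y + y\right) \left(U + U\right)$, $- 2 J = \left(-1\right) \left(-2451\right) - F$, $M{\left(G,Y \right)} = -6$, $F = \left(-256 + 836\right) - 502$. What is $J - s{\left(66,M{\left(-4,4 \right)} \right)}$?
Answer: $\frac{791}{2} \approx 395.5$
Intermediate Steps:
$F = 78$ ($F = 580 - 502 = 78$)
$J = - \frac{2373}{2}$ ($J = - \frac{\left(-1\right) \left(-2451\right) - 78}{2} = - \frac{2451 - 78}{2} = \left(- \frac{1}{2}\right) 2373 = - \frac{2373}{2} \approx -1186.5$)
$s{\left(y,U \right)} = 2 + 4 U y$ ($s{\left(y,U \right)} = 2 + \left(y + y\right) \left(U + U\right) = 2 + 2 y 2 U = 2 + 4 U y$)
$J - s{\left(66,M{\left(-4,4 \right)} \right)} = - \frac{2373}{2} - \left(2 + 4 \left(-6\right) 66\right) = - \frac{2373}{2} - \left(2 - 1584\right) = - \frac{2373}{2} - -1582 = - \frac{2373}{2} + 1582 = \frac{791}{2}$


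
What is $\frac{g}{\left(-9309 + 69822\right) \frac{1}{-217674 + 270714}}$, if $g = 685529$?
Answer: $\frac{12120152720}{20171} \approx 6.0087 \cdot 10^{5}$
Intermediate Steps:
$\frac{g}{\left(-9309 + 69822\right) \frac{1}{-217674 + 270714}} = \frac{685529}{\left(-9309 + 69822\right) \frac{1}{-217674 + 270714}} = \frac{685529}{60513 \cdot \frac{1}{53040}} = \frac{685529}{\frac{20171}{17680}} = 685529 \cdot \frac{17680}{20171} = \frac{12120152720}{20171}$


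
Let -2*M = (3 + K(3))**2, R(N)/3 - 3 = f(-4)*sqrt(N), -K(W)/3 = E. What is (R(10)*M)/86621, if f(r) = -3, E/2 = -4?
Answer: -6561/173242 + 6561*sqrt(10)/173242 ≈ 0.081890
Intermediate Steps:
E = -8 (E = 2*(-4) = -8)
K(W) = 24 (K(W) = -3*(-8) = 24)
R(N) = 9 - 9*sqrt(N) (R(N) = 9 + 3*(-3*sqrt(N)) = 9 - 9*sqrt(N))
M = -729/2 (M = -(3 + 24)**2/2 = -1/2*27**2 = -1/2*729 = -729/2 ≈ -364.50)
(R(10)*M)/86621 = ((9 - 9*sqrt(10))*(-729/2))/86621 = (-6561/2 + 6561*sqrt(10)/2)*(1/86621) = -6561/173242 + 6561*sqrt(10)/173242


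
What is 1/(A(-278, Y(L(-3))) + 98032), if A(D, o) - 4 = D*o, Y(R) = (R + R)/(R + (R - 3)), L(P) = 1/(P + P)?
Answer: 5/490041 ≈ 1.0203e-5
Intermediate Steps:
L(P) = 1/(2*P)
Y(R) = 2*R/(-3 + 2*R) (Y(R) = (2*R)/(R + (-3 + R)) = (2*R)/(-3 + 2*R) = 2*R/(-3 + 2*R))
A(D, o) = 4 + D*o
1/(A(-278, Y(L(-3))) + 98032) = 1/((4 - 556*(1/2)/(-3)/(-3 + 2*((1/2)/(-3)))) + 98032) = 1/((4 - 556*(1/2)*(-1/3)/(-3 + 2*((1/2)*(-1/3)))) + 98032) = 1/((4 - 556*(-1)/(6*(-3 + 2*(-1/6)))) + 98032) = 1/((4 - 556*(-1)/(6*(-3 - 1/3))) + 98032) = 1/((4 - 556*(-1)/(6*(-10/3))) + 98032) = 1/((4 - 556*(-1)*(-3)/(6*10)) + 98032) = 1/((4 - 278*1/10) + 98032) = 1/((4 - 139/5) + 98032) = 1/(-119/5 + 98032) = 1/(490041/5) = 5/490041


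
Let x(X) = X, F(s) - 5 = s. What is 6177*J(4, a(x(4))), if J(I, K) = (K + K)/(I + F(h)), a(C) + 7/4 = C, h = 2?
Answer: 55593/22 ≈ 2527.0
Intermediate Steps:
F(s) = 5 + s
a(C) = -7/4 + C
J(I, K) = 2*K/(7 + I) (J(I, K) = (K + K)/(I + (5 + 2)) = (2*K)/(I + 7) = (2*K)/(7 + I) = 2*K/(7 + I))
6177*J(4, a(x(4))) = 6177*(2*(-7/4 + 4)/(7 + 4)) = 6177*(2*(9/4)/11) = 6177*(2*(9/4)*(1/11)) = 6177*(9/22) = 55593/22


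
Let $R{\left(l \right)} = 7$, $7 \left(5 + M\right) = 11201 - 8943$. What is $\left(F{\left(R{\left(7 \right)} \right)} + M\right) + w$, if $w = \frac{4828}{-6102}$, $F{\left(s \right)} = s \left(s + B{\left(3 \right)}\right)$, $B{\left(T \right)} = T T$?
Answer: $\frac{9157459}{21357} \approx 428.78$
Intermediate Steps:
$B{\left(T \right)} = T^{2}$
$M = \frac{2223}{7}$ ($M = -5 + \frac{11201 - 8943}{7} = -5 + \frac{1}{7} \cdot 2258 = -5 + \frac{2258}{7} = \frac{2223}{7} \approx 317.57$)
$F{\left(s \right)} = s \left(9 + s\right)$ ($F{\left(s \right)} = s \left(s + 3^{2}\right) = s \left(s + 9\right) = s \left(9 + s\right)$)
$w = - \frac{2414}{3051}$ ($w = 4828 \left(- \frac{1}{6102}\right) = - \frac{2414}{3051} \approx -0.79122$)
$\left(F{\left(R{\left(7 \right)} \right)} + M\right) + w = \left(7 \left(9 + 7\right) + \frac{2223}{7}\right) - \frac{2414}{3051} = \left(7 \cdot 16 + \frac{2223}{7}\right) - \frac{2414}{3051} = \left(112 + \frac{2223}{7}\right) - \frac{2414}{3051} = \frac{3007}{7} - \frac{2414}{3051} = \frac{9157459}{21357}$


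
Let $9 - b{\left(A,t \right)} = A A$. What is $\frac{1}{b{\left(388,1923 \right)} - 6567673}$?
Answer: $- \frac{1}{6718208} \approx -1.4885 \cdot 10^{-7}$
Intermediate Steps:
$b{\left(A,t \right)} = 9 - A^{2}$ ($b{\left(A,t \right)} = 9 - A A = 9 - A^{2}$)
$\frac{1}{b{\left(388,1923 \right)} - 6567673} = \frac{1}{\left(9 - 388^{2}\right) - 6567673} = \frac{1}{\left(9 - 150544\right) - 6567673} = \frac{1}{-150535 - 6567673} = \frac{1}{-6718208} = - \frac{1}{6718208}$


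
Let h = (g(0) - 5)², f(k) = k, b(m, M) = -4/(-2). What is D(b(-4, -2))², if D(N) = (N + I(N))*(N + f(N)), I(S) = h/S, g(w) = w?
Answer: 3364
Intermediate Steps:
b(m, M) = 2 (b(m, M) = -4*(-½) = 2)
h = 25 (h = (0 - 5)² = (-5)² = 25)
I(S) = 25/S
D(N) = 2*N*(N + 25/N) (D(N) = (N + 25/N)*(N + N) = (N + 25/N)*(2*N) = 2*N*(N + 25/N))
D(b(-4, -2))² = (50 + 2*2²)² = (50 + 2*4)² = (50 + 8)² = 58² = 3364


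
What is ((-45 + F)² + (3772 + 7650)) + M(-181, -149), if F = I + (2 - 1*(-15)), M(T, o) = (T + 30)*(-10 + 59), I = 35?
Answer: 4072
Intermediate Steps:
M(T, o) = 1470 + 49*T (M(T, o) = (30 + T)*49 = 1470 + 49*T)
F = 52 (F = 35 + (2 - 1*(-15)) = 35 + (2 + 15) = 35 + 17 = 52)
((-45 + F)² + (3772 + 7650)) + M(-181, -149) = ((-45 + 52)² + (3772 + 7650)) + (1470 + 49*(-181)) = (7² + 11422) + (1470 - 8869) = (49 + 11422) - 7399 = 11471 - 7399 = 4072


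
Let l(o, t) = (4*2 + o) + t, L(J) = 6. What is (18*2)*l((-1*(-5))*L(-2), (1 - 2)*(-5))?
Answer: 1548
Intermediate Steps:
l(o, t) = 8 + o + t (l(o, t) = (8 + o) + t = 8 + o + t)
(18*2)*l((-1*(-5))*L(-2), (1 - 2)*(-5)) = (18*2)*(8 - 1*(-5)*6 + (1 - 2)*(-5)) = 36*(8 + 5*6 - 1*(-5)) = 36*(8 + 30 + 5) = 36*43 = 1548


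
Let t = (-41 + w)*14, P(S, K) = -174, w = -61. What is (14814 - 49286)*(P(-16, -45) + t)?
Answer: 55224144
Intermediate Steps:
t = -1428 (t = (-41 - 61)*14 = -102*14 = -1428)
(14814 - 49286)*(P(-16, -45) + t) = (14814 - 49286)*(-174 - 1428) = -34472*(-1602) = 55224144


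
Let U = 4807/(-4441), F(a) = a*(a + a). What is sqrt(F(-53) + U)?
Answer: sqrt(110779550371)/4441 ≈ 74.946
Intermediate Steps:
F(a) = 2*a**2 (F(a) = a*(2*a) = 2*a**2)
U = -4807/4441 (U = 4807*(-1/4441) = -4807/4441 ≈ -1.0824)
sqrt(F(-53) + U) = sqrt(2*(-53)**2 - 4807/4441) = sqrt(2*2809 - 4807/4441) = sqrt(5618 - 4807/4441) = sqrt(24944731/4441) = sqrt(110779550371)/4441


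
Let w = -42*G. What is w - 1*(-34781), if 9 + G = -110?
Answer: 39779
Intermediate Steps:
G = -119 (G = -9 - 110 = -119)
w = 4998 (w = -42*(-119) = 4998)
w - 1*(-34781) = 4998 - 1*(-34781) = 4998 + 34781 = 39779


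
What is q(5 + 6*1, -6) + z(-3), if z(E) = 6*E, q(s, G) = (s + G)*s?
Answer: 37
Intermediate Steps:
q(s, G) = s*(G + s) (q(s, G) = (G + s)*s = s*(G + s))
q(5 + 6*1, -6) + z(-3) = (5 + 6*1)*(-6 + (5 + 6*1)) + 6*(-3) = (5 + 6)*(-6 + (5 + 6)) - 18 = 11*(-6 + 11) - 18 = 11*5 - 18 = 55 - 18 = 37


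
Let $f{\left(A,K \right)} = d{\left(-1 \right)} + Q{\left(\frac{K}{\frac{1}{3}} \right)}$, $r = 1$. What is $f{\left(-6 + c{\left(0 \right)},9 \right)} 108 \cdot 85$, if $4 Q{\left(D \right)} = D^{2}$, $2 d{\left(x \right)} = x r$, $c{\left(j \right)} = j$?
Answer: $1668465$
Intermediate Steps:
$d{\left(x \right)} = \frac{x}{2}$ ($d{\left(x \right)} = \frac{x 1}{2} = \frac{x}{2}$)
$Q{\left(D \right)} = \frac{D^{2}}{4}$
$f{\left(A,K \right)} = - \frac{1}{2} + \frac{9 K^{2}}{4}$ ($f{\left(A,K \right)} = \frac{1}{2} \left(-1\right) + \frac{\left(\frac{K}{\frac{1}{3}}\right)^{2}}{4} = - \frac{1}{2} + \frac{\left(K \frac{1}{\frac{1}{3}}\right)^{2}}{4} = - \frac{1}{2} + \frac{\left(K 3\right)^{2}}{4} = - \frac{1}{2} + \frac{\left(3 K\right)^{2}}{4} = - \frac{1}{2} + \frac{9 K^{2}}{4}$)
$f{\left(-6 + c{\left(0 \right)},9 \right)} 108 \cdot 85 = \left(- \frac{1}{2} + \frac{9 \cdot 9^{2}}{4}\right) 108 \cdot 85 = \left(- \frac{1}{2} + \frac{9}{4} \cdot 81\right) 108 \cdot 85 = \left(- \frac{1}{2} + \frac{729}{4}\right) 108 \cdot 85 = \frac{727}{4} \cdot 108 \cdot 85 = 19629 \cdot 85 = 1668465$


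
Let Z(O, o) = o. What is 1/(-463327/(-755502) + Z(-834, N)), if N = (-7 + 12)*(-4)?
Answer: -755502/14646713 ≈ -0.051582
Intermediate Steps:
N = -20 (N = 5*(-4) = -20)
1/(-463327/(-755502) + Z(-834, N)) = 1/(-463327/(-755502) - 20) = 1/(-463327*(-1/755502) - 20) = 1/(463327/755502 - 20) = 1/(-14646713/755502) = -755502/14646713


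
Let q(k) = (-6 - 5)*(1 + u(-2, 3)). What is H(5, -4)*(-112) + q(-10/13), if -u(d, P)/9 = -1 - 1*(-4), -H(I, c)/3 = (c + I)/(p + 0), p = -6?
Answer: 230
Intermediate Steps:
H(I, c) = I/2 + c/2 (H(I, c) = -3*(c + I)/(-6 + 0) = -3*(I + c)/(-6) = -3*(I + c)*(-1)/6 = -3*(-I/6 - c/6) = I/2 + c/2)
u(d, P) = -27 (u(d, P) = -9*(-1 - 1*(-4)) = -9*(-1 + 4) = -9*3 = -27)
q(k) = 286 (q(k) = (-6 - 5)*(1 - 27) = -11*(-26) = 286)
H(5, -4)*(-112) + q(-10/13) = ((½)*5 + (½)*(-4))*(-112) + 286 = (5/2 - 2)*(-112) + 286 = (½)*(-112) + 286 = -56 + 286 = 230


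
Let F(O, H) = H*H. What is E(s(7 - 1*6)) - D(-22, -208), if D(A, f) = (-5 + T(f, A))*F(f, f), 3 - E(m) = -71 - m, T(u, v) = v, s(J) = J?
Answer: 1168203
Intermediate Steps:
F(O, H) = H**2
E(m) = 74 + m (E(m) = 3 - (-71 - m) = 3 + (71 + m) = 74 + m)
D(A, f) = f**2*(-5 + A) (D(A, f) = (-5 + A)*f**2 = f**2*(-5 + A))
E(s(7 - 1*6)) - D(-22, -208) = (74 + (7 - 1*6)) - (-208)**2*(-5 - 22) = (74 + (7 - 6)) - 43264*(-27) = (74 + 1) - 1*(-1168128) = 75 + 1168128 = 1168203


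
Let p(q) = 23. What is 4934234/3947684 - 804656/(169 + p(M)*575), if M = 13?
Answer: -777609621627/13218819874 ≈ -58.826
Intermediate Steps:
4934234/3947684 - 804656/(169 + p(M)*575) = 4934234/3947684 - 804656/(169 + 23*575) = 4934234*(1/3947684) - 804656/(169 + 13225) = 2467117/1973842 - 804656/13394 = 2467117/1973842 - 804656*1/13394 = 2467117/1973842 - 402328/6697 = -777609621627/13218819874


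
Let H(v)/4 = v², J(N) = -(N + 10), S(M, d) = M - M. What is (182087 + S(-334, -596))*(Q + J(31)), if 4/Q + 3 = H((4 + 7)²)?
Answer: -437190340739/58561 ≈ -7.4656e+6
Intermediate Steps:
S(M, d) = 0
J(N) = -10 - N (J(N) = -(10 + N) = -10 - N)
H(v) = 4*v²
Q = 4/58561 (Q = 4/(-3 + 4*((4 + 7)²)²) = 4/(-3 + 4*(11²)²) = 4/(-3 + 4*121²) = 4/(-3 + 4*14641) = 4/(-3 + 58564) = 4/58561 ≈ 6.8305e-5)
(182087 + S(-334, -596))*(Q + J(31)) = (182087 + 0)*(4/58561 + (-10 - 1*31)) = 182087*(4/58561 + (-10 - 31)) = 182087*(4/58561 - 41) = 182087*(-2400997/58561) = -437190340739/58561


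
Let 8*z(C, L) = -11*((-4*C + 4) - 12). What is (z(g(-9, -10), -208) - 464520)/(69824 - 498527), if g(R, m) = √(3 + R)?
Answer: 464509/428703 - I*√6/77946 ≈ 1.0835 - 3.1425e-5*I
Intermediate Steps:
z(C, L) = 11 + 11*C/2 (z(C, L) = (-11*((-4*C + 4) - 12))/8 = (-11*((4 - 4*C) - 12))/8 = (-11*(-8 - 4*C))/8 = (88 + 44*C)/8 = 11 + 11*C/2)
(z(g(-9, -10), -208) - 464520)/(69824 - 498527) = ((11 + 11*√(3 - 9)/2) - 464520)/(69824 - 498527) = ((11 + 11*√(-6)/2) - 464520)/(-428703) = ((11 + 11*(I*√6)/2) - 464520)*(-1/428703) = ((11 + 11*I*√6/2) - 464520)*(-1/428703) = (-464509 + 11*I*√6/2)*(-1/428703) = 464509/428703 - I*√6/77946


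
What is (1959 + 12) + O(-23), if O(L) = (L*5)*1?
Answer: 1856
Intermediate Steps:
O(L) = 5*L (O(L) = (5*L)*1 = 5*L)
(1959 + 12) + O(-23) = (1959 + 12) + 5*(-23) = 1971 - 115 = 1856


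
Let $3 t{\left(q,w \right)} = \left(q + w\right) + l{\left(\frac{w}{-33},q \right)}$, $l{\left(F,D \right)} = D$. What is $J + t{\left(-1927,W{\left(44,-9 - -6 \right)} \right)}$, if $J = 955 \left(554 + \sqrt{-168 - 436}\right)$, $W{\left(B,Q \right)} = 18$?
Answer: $\frac{1583374}{3} + 1910 i \sqrt{151} \approx 5.2779 \cdot 10^{5} + 23470.0 i$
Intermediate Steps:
$t{\left(q,w \right)} = \frac{w}{3} + \frac{2 q}{3}$ ($t{\left(q,w \right)} = \frac{\left(q + w\right) + q}{3} = \frac{w + 2 q}{3} = \frac{w}{3} + \frac{2 q}{3}$)
$J = 529070 + 1910 i \sqrt{151}$ ($J = 955 \left(554 + \sqrt{-604}\right) = 955 \left(554 + 2 i \sqrt{151}\right) = 529070 + 1910 i \sqrt{151} \approx 5.2907 \cdot 10^{5} + 23470.0 i$)
$J + t{\left(-1927,W{\left(44,-9 - -6 \right)} \right)} = \left(529070 + 1910 i \sqrt{151}\right) + \left(\frac{1}{3} \cdot 18 + \frac{2}{3} \left(-1927\right)\right) = \left(529070 + 1910 i \sqrt{151}\right) + \left(6 - \frac{3854}{3}\right) = \left(529070 + 1910 i \sqrt{151}\right) - \frac{3836}{3} = \frac{1583374}{3} + 1910 i \sqrt{151}$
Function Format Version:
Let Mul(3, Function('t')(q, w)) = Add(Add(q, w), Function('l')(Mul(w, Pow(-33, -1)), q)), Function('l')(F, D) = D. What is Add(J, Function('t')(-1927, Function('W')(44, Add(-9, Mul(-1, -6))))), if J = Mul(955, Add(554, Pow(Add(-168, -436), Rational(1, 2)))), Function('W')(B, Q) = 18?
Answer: Add(Rational(1583374, 3), Mul(1910, I, Pow(151, Rational(1, 2)))) ≈ Add(5.2779e+5, Mul(23470., I))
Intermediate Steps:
Function('t')(q, w) = Add(Mul(Rational(1, 3), w), Mul(Rational(2, 3), q)) (Function('t')(q, w) = Mul(Rational(1, 3), Add(Add(q, w), q)) = Mul(Rational(1, 3), Add(w, Mul(2, q))) = Add(Mul(Rational(1, 3), w), Mul(Rational(2, 3), q)))
J = Add(529070, Mul(1910, I, Pow(151, Rational(1, 2)))) (J = Mul(955, Add(554, Pow(-604, Rational(1, 2)))) = Mul(955, Add(554, Mul(2, I, Pow(151, Rational(1, 2))))) = Add(529070, Mul(1910, I, Pow(151, Rational(1, 2)))) ≈ Add(5.2907e+5, Mul(23470., I)))
Add(J, Function('t')(-1927, Function('W')(44, Add(-9, Mul(-1, -6))))) = Add(Add(529070, Mul(1910, I, Pow(151, Rational(1, 2)))), Add(Mul(Rational(1, 3), 18), Mul(Rational(2, 3), -1927))) = Add(Add(529070, Mul(1910, I, Pow(151, Rational(1, 2)))), Add(6, Rational(-3854, 3))) = Add(Add(529070, Mul(1910, I, Pow(151, Rational(1, 2)))), Rational(-3836, 3)) = Add(Rational(1583374, 3), Mul(1910, I, Pow(151, Rational(1, 2))))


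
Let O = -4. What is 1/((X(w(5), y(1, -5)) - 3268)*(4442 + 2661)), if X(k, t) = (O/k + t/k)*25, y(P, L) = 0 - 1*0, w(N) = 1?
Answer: -1/23922904 ≈ -4.1801e-8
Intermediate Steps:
y(P, L) = 0 (y(P, L) = 0 + 0 = 0)
X(k, t) = -100/k + 25*t/k (X(k, t) = (-4/k + t/k)*25 = -100/k + 25*t/k)
1/((X(w(5), y(1, -5)) - 3268)*(4442 + 2661)) = 1/((25*(-4 + 0)/1 - 3268)*(4442 + 2661)) = 1/((25*1*(-4) - 3268)*7103) = 1/((-100 - 3268)*7103) = 1/(-3368*7103) = 1/(-23922904) = -1/23922904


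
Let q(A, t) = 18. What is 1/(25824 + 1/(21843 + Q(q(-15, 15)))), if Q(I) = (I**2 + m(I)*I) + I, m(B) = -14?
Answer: 21933/566397793 ≈ 3.8724e-5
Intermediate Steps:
Q(I) = I**2 - 13*I (Q(I) = (I**2 - 14*I) + I = I**2 - 13*I)
1/(25824 + 1/(21843 + Q(q(-15, 15)))) = 1/(25824 + 1/(21843 + 18*(-13 + 18))) = 1/(25824 + 1/(21843 + 18*5)) = 1/(25824 + 1/(21843 + 90)) = 1/(25824 + 1/21933) = 1/(566397793/21933) = 21933/566397793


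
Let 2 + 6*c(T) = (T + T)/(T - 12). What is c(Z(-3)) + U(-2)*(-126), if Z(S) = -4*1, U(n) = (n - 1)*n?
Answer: -3025/4 ≈ -756.25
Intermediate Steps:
U(n) = n*(-1 + n) (U(n) = (-1 + n)*n = n*(-1 + n))
Z(S) = -4
c(T) = -⅓ + T/(3*(-12 + T)) (c(T) = -⅓ + ((T + T)/(T - 12))/6 = -⅓ + ((2*T)/(-12 + T))/6 = -⅓ + (2*T/(-12 + T))/6 = -⅓ + T/(3*(-12 + T)))
c(Z(-3)) + U(-2)*(-126) = 4/(-12 - 4) - 2*(-1 - 2)*(-126) = 4/(-16) - 2*(-3)*(-126) = 4*(-1/16) + 6*(-126) = -¼ - 756 = -3025/4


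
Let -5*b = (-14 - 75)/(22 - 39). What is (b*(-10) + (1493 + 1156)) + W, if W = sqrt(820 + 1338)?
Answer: 45211/17 + sqrt(2158) ≈ 2705.9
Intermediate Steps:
W = sqrt(2158) ≈ 46.454
b = -89/85 (b = -(-14 - 75)/(5*(22 - 39)) = -(-89)/(5*(-17)) = -(-89)*(-1)/(5*17) = -1/5*89/17 = -89/85 ≈ -1.0471)
(b*(-10) + (1493 + 1156)) + W = (-89/85*(-10) + (1493 + 1156)) + sqrt(2158) = (178/17 + 2649) + sqrt(2158) = 45211/17 + sqrt(2158)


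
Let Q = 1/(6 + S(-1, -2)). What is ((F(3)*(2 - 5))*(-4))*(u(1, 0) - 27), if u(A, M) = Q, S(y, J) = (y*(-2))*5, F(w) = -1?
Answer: 1293/4 ≈ 323.25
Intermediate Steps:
S(y, J) = -10*y (S(y, J) = -2*y*5 = -10*y)
Q = 1/16 (Q = 1/(6 - 10*(-1)) = 1/(6 + 10) = 1/16 ≈ 0.062500)
u(A, M) = 1/16
((F(3)*(2 - 5))*(-4))*(u(1, 0) - 27) = (-(2 - 5)*(-4))*(1/16 - 27) = (-1*(-3)*(-4))*(-431/16) = (3*(-4))*(-431/16) = -12*(-431/16) = 1293/4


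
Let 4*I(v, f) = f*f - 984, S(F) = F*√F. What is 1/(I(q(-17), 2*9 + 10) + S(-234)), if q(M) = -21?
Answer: I/(2*(-25*I + 351*√26)) ≈ -3.9016e-6 + 0.00027931*I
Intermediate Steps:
S(F) = F^(3/2)
I(v, f) = -246 + f²/4 (I(v, f) = (f*f - 984)/4 = (f² - 984)/4 = (-984 + f²)/4 = -246 + f²/4)
1/(I(q(-17), 2*9 + 10) + S(-234)) = 1/((-246 + (2*9 + 10)²/4) + (-234)^(3/2)) = 1/((-246 + (18 + 10)²/4) - 702*I*√26) = 1/((-246 + (¼)*28²) - 702*I*√26) = 1/((-246 + (¼)*784) - 702*I*√26) = 1/((-246 + 196) - 702*I*√26) = 1/(-50 - 702*I*√26)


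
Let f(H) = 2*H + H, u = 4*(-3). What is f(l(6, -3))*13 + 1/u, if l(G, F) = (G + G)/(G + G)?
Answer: 467/12 ≈ 38.917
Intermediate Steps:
l(G, F) = 1 (l(G, F) = (2*G)/((2*G)) = (2*G)*(1/(2*G)) = 1)
u = -12
f(H) = 3*H
f(l(6, -3))*13 + 1/u = (3*1)*13 + 1/(-12) = 3*13 - 1/12 = 39 - 1/12 = 467/12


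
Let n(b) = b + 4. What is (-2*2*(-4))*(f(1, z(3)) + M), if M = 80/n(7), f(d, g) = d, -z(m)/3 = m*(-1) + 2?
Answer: 1456/11 ≈ 132.36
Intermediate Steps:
z(m) = -6 + 3*m (z(m) = -3*(m*(-1) + 2) = -3*(-m + 2) = -3*(2 - m) = -6 + 3*m)
n(b) = 4 + b
M = 80/11 (M = 80/(4 + 7) = 80/11 ≈ 7.2727)
(-2*2*(-4))*(f(1, z(3)) + M) = (-2*2*(-4))*(1 + 80/11) = -4*(-4)*(91/11) = 16*(91/11) = 1456/11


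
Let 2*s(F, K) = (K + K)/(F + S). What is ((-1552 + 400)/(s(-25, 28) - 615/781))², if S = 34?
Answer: 65568016318464/266766889 ≈ 2.4579e+5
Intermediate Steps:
s(F, K) = K/(34 + F) (s(F, K) = ((K + K)/(F + 34))/2 = ((2*K)/(34 + F))/2 = (2*K/(34 + F))/2 = K/(34 + F))
((-1552 + 400)/(s(-25, 28) - 615/781))² = ((-1552 + 400)/(28/(34 - 25) - 615/781))² = (-1152/(28/9 - 615*1/781))² = (-1152/(28*(⅑) - 615/781))² = (-1152/(28/9 - 615/781))² = (-1152/16333/7029)² = (-1152*7029/16333)² = (-8097408/16333)² = 65568016318464/266766889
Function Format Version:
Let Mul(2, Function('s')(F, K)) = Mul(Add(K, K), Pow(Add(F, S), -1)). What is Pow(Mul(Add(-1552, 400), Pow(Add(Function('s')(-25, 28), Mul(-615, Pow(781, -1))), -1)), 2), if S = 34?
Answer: Rational(65568016318464, 266766889) ≈ 2.4579e+5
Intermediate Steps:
Function('s')(F, K) = Mul(K, Pow(Add(34, F), -1)) (Function('s')(F, K) = Mul(Rational(1, 2), Mul(Add(K, K), Pow(Add(F, 34), -1))) = Mul(Rational(1, 2), Mul(Mul(2, K), Pow(Add(34, F), -1))) = Mul(Rational(1, 2), Mul(2, K, Pow(Add(34, F), -1))) = Mul(K, Pow(Add(34, F), -1)))
Pow(Mul(Add(-1552, 400), Pow(Add(Function('s')(-25, 28), Mul(-615, Pow(781, -1))), -1)), 2) = Pow(Mul(Add(-1552, 400), Pow(Add(Mul(28, Pow(Add(34, -25), -1)), Mul(-615, Pow(781, -1))), -1)), 2) = Pow(Mul(-1152, Pow(Add(Mul(28, Pow(9, -1)), Mul(-615, Rational(1, 781))), -1)), 2) = Pow(Mul(-1152, Pow(Add(Mul(28, Rational(1, 9)), Rational(-615, 781)), -1)), 2) = Pow(Mul(-1152, Pow(Add(Rational(28, 9), Rational(-615, 781)), -1)), 2) = Pow(Mul(-1152, Pow(Rational(16333, 7029), -1)), 2) = Pow(Mul(-1152, Rational(7029, 16333)), 2) = Pow(Rational(-8097408, 16333), 2) = Rational(65568016318464, 266766889)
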